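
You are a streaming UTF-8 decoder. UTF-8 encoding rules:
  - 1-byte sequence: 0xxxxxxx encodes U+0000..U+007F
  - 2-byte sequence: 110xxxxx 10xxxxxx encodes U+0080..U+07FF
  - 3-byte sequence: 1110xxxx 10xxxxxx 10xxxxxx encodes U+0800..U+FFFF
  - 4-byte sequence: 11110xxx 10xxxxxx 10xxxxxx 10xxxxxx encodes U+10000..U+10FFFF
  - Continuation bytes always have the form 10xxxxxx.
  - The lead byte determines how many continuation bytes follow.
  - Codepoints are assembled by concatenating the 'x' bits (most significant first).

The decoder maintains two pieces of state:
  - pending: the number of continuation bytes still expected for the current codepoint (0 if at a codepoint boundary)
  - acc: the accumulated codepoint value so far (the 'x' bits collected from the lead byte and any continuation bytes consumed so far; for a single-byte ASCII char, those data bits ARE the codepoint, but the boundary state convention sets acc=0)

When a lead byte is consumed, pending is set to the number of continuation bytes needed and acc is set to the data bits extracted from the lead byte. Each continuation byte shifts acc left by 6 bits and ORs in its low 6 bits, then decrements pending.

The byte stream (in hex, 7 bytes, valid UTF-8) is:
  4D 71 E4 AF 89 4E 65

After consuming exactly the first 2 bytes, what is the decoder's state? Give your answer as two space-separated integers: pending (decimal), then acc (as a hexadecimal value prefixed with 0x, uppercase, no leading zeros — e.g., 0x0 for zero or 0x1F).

Byte[0]=4D: 1-byte. pending=0, acc=0x0
Byte[1]=71: 1-byte. pending=0, acc=0x0

Answer: 0 0x0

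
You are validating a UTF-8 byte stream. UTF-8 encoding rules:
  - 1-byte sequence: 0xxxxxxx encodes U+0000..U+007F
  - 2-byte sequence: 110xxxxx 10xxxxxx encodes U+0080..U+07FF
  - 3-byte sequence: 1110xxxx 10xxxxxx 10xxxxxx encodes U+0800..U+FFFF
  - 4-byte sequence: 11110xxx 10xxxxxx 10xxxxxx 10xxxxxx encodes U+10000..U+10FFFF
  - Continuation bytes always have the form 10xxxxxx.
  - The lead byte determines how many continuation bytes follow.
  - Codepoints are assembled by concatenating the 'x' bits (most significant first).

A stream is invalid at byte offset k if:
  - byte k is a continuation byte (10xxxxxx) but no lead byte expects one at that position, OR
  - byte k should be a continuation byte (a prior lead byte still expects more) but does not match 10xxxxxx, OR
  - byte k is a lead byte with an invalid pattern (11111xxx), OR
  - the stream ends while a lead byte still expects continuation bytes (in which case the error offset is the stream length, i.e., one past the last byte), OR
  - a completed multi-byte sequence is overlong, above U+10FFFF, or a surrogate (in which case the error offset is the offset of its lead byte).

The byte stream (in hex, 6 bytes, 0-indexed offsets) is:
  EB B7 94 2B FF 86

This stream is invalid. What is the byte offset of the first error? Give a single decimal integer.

Answer: 4

Derivation:
Byte[0]=EB: 3-byte lead, need 2 cont bytes. acc=0xB
Byte[1]=B7: continuation. acc=(acc<<6)|0x37=0x2F7
Byte[2]=94: continuation. acc=(acc<<6)|0x14=0xBDD4
Completed: cp=U+BDD4 (starts at byte 0)
Byte[3]=2B: 1-byte ASCII. cp=U+002B
Byte[4]=FF: INVALID lead byte (not 0xxx/110x/1110/11110)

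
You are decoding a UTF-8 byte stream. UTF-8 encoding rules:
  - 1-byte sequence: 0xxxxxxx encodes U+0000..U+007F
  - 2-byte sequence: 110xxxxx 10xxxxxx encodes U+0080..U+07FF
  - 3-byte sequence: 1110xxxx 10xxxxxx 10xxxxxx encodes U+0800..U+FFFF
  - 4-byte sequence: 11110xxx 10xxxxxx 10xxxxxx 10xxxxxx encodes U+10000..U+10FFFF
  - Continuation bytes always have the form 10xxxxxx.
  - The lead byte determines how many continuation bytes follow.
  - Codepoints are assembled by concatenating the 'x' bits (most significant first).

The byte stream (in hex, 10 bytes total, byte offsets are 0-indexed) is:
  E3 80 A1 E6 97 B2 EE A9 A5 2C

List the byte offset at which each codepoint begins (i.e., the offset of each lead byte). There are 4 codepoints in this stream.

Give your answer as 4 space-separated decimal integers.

Byte[0]=E3: 3-byte lead, need 2 cont bytes. acc=0x3
Byte[1]=80: continuation. acc=(acc<<6)|0x00=0xC0
Byte[2]=A1: continuation. acc=(acc<<6)|0x21=0x3021
Completed: cp=U+3021 (starts at byte 0)
Byte[3]=E6: 3-byte lead, need 2 cont bytes. acc=0x6
Byte[4]=97: continuation. acc=(acc<<6)|0x17=0x197
Byte[5]=B2: continuation. acc=(acc<<6)|0x32=0x65F2
Completed: cp=U+65F2 (starts at byte 3)
Byte[6]=EE: 3-byte lead, need 2 cont bytes. acc=0xE
Byte[7]=A9: continuation. acc=(acc<<6)|0x29=0x3A9
Byte[8]=A5: continuation. acc=(acc<<6)|0x25=0xEA65
Completed: cp=U+EA65 (starts at byte 6)
Byte[9]=2C: 1-byte ASCII. cp=U+002C

Answer: 0 3 6 9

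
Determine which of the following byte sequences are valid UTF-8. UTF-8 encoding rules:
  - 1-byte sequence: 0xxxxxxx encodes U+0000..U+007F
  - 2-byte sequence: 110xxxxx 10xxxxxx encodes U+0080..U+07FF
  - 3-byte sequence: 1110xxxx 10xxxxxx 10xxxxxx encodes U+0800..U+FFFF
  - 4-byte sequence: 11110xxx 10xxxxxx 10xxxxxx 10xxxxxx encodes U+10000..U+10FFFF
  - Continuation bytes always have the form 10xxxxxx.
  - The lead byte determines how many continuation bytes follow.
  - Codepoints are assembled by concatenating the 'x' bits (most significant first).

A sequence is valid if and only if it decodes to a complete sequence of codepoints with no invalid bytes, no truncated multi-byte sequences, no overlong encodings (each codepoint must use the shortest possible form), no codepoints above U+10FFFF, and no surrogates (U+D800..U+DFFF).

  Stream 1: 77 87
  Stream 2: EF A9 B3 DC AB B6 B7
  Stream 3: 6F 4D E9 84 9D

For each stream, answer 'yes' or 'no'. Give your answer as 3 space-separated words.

Stream 1: error at byte offset 1. INVALID
Stream 2: error at byte offset 5. INVALID
Stream 3: decodes cleanly. VALID

Answer: no no yes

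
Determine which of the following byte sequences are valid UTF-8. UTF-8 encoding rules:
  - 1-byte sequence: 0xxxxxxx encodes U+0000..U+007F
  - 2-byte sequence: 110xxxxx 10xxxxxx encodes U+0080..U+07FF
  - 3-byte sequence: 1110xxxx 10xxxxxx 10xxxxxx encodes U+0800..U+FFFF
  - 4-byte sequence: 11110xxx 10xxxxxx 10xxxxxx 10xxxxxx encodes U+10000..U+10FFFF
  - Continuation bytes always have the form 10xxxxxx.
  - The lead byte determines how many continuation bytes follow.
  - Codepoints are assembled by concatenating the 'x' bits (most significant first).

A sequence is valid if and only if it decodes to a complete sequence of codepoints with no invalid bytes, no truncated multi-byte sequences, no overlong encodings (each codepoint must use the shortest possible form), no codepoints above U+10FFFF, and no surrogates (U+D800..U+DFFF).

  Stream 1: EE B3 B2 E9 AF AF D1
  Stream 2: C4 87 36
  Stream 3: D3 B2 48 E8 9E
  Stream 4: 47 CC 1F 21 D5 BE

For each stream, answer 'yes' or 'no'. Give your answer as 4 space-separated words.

Stream 1: error at byte offset 7. INVALID
Stream 2: decodes cleanly. VALID
Stream 3: error at byte offset 5. INVALID
Stream 4: error at byte offset 2. INVALID

Answer: no yes no no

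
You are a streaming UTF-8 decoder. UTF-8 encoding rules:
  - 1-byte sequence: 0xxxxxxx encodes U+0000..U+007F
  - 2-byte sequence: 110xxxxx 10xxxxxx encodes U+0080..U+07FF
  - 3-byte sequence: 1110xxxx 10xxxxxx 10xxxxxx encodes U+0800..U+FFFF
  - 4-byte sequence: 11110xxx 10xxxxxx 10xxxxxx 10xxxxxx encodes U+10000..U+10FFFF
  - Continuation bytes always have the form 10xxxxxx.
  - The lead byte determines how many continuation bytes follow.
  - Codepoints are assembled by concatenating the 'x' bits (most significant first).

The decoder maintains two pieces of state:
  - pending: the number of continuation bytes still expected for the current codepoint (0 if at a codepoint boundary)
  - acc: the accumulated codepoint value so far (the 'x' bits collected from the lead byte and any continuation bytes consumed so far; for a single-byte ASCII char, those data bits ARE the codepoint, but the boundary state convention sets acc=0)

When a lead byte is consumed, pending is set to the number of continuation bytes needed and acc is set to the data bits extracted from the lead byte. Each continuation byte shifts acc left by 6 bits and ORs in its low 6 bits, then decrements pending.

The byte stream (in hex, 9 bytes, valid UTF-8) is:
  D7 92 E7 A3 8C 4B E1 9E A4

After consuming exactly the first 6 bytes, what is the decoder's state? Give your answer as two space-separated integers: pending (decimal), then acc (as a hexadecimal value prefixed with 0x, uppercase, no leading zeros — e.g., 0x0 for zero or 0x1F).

Byte[0]=D7: 2-byte lead. pending=1, acc=0x17
Byte[1]=92: continuation. acc=(acc<<6)|0x12=0x5D2, pending=0
Byte[2]=E7: 3-byte lead. pending=2, acc=0x7
Byte[3]=A3: continuation. acc=(acc<<6)|0x23=0x1E3, pending=1
Byte[4]=8C: continuation. acc=(acc<<6)|0x0C=0x78CC, pending=0
Byte[5]=4B: 1-byte. pending=0, acc=0x0

Answer: 0 0x0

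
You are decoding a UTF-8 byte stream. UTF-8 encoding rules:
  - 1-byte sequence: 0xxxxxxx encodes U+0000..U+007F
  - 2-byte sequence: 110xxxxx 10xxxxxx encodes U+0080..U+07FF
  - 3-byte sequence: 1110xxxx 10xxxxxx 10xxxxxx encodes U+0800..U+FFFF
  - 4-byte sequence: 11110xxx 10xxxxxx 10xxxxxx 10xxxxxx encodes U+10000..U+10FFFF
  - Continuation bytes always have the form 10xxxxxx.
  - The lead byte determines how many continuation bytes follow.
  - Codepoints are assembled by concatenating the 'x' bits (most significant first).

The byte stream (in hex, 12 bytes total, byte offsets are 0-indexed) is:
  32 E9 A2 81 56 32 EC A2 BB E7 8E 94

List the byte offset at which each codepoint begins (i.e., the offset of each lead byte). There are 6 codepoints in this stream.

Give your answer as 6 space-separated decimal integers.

Byte[0]=32: 1-byte ASCII. cp=U+0032
Byte[1]=E9: 3-byte lead, need 2 cont bytes. acc=0x9
Byte[2]=A2: continuation. acc=(acc<<6)|0x22=0x262
Byte[3]=81: continuation. acc=(acc<<6)|0x01=0x9881
Completed: cp=U+9881 (starts at byte 1)
Byte[4]=56: 1-byte ASCII. cp=U+0056
Byte[5]=32: 1-byte ASCII. cp=U+0032
Byte[6]=EC: 3-byte lead, need 2 cont bytes. acc=0xC
Byte[7]=A2: continuation. acc=(acc<<6)|0x22=0x322
Byte[8]=BB: continuation. acc=(acc<<6)|0x3B=0xC8BB
Completed: cp=U+C8BB (starts at byte 6)
Byte[9]=E7: 3-byte lead, need 2 cont bytes. acc=0x7
Byte[10]=8E: continuation. acc=(acc<<6)|0x0E=0x1CE
Byte[11]=94: continuation. acc=(acc<<6)|0x14=0x7394
Completed: cp=U+7394 (starts at byte 9)

Answer: 0 1 4 5 6 9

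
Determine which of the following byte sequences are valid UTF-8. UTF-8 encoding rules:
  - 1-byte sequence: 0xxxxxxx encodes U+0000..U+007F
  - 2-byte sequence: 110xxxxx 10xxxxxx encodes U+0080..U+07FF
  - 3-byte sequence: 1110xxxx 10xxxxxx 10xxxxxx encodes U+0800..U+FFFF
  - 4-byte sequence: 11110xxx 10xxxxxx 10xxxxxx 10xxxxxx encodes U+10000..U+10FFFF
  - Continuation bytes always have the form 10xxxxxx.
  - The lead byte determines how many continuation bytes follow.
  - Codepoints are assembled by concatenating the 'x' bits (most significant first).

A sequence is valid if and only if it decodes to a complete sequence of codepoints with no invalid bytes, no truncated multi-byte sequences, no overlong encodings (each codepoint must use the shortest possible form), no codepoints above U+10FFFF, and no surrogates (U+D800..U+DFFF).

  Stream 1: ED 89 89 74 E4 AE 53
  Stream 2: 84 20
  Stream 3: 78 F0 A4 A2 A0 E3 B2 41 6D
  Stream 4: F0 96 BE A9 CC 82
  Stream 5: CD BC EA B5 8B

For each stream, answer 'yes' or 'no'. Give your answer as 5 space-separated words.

Answer: no no no yes yes

Derivation:
Stream 1: error at byte offset 6. INVALID
Stream 2: error at byte offset 0. INVALID
Stream 3: error at byte offset 7. INVALID
Stream 4: decodes cleanly. VALID
Stream 5: decodes cleanly. VALID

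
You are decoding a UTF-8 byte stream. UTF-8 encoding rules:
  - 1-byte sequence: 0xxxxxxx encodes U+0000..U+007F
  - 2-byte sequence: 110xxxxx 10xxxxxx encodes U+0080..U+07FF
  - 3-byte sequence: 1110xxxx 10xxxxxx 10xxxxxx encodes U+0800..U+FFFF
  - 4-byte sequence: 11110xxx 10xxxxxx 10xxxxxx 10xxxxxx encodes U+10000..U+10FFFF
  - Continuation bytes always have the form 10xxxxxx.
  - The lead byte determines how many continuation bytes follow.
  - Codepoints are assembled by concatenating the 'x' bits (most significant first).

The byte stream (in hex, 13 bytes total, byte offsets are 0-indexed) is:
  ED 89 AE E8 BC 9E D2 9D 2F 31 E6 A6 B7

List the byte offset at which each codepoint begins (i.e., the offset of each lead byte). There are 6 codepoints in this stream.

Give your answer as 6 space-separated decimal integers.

Answer: 0 3 6 8 9 10

Derivation:
Byte[0]=ED: 3-byte lead, need 2 cont bytes. acc=0xD
Byte[1]=89: continuation. acc=(acc<<6)|0x09=0x349
Byte[2]=AE: continuation. acc=(acc<<6)|0x2E=0xD26E
Completed: cp=U+D26E (starts at byte 0)
Byte[3]=E8: 3-byte lead, need 2 cont bytes. acc=0x8
Byte[4]=BC: continuation. acc=(acc<<6)|0x3C=0x23C
Byte[5]=9E: continuation. acc=(acc<<6)|0x1E=0x8F1E
Completed: cp=U+8F1E (starts at byte 3)
Byte[6]=D2: 2-byte lead, need 1 cont bytes. acc=0x12
Byte[7]=9D: continuation. acc=(acc<<6)|0x1D=0x49D
Completed: cp=U+049D (starts at byte 6)
Byte[8]=2F: 1-byte ASCII. cp=U+002F
Byte[9]=31: 1-byte ASCII. cp=U+0031
Byte[10]=E6: 3-byte lead, need 2 cont bytes. acc=0x6
Byte[11]=A6: continuation. acc=(acc<<6)|0x26=0x1A6
Byte[12]=B7: continuation. acc=(acc<<6)|0x37=0x69B7
Completed: cp=U+69B7 (starts at byte 10)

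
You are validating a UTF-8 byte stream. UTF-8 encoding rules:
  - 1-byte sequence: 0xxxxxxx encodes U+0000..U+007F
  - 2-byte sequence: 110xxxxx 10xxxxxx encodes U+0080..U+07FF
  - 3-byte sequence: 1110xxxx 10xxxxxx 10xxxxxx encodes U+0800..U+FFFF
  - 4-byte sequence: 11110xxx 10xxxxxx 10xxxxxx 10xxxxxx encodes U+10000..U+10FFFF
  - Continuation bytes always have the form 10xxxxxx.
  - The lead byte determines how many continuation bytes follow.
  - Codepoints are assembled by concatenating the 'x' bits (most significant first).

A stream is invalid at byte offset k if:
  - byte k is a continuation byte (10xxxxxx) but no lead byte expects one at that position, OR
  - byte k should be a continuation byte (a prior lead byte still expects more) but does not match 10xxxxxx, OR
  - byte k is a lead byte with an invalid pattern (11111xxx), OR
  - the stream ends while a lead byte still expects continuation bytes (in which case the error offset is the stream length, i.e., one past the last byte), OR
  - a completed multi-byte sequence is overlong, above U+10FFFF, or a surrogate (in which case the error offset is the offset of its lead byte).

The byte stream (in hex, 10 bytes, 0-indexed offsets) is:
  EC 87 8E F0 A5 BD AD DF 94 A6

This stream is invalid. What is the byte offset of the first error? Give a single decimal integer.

Answer: 9

Derivation:
Byte[0]=EC: 3-byte lead, need 2 cont bytes. acc=0xC
Byte[1]=87: continuation. acc=(acc<<6)|0x07=0x307
Byte[2]=8E: continuation. acc=(acc<<6)|0x0E=0xC1CE
Completed: cp=U+C1CE (starts at byte 0)
Byte[3]=F0: 4-byte lead, need 3 cont bytes. acc=0x0
Byte[4]=A5: continuation. acc=(acc<<6)|0x25=0x25
Byte[5]=BD: continuation. acc=(acc<<6)|0x3D=0x97D
Byte[6]=AD: continuation. acc=(acc<<6)|0x2D=0x25F6D
Completed: cp=U+25F6D (starts at byte 3)
Byte[7]=DF: 2-byte lead, need 1 cont bytes. acc=0x1F
Byte[8]=94: continuation. acc=(acc<<6)|0x14=0x7D4
Completed: cp=U+07D4 (starts at byte 7)
Byte[9]=A6: INVALID lead byte (not 0xxx/110x/1110/11110)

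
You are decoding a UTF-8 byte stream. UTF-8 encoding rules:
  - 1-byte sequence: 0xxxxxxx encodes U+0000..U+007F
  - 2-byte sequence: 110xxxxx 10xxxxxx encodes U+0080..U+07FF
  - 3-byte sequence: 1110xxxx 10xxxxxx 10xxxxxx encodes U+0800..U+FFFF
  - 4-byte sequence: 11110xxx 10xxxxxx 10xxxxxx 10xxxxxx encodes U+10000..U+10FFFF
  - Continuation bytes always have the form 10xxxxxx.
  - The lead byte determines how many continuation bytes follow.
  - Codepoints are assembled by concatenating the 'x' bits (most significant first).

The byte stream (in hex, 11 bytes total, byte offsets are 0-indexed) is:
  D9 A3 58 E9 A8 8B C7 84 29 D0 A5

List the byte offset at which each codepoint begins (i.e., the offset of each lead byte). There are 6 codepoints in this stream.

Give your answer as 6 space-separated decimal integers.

Answer: 0 2 3 6 8 9

Derivation:
Byte[0]=D9: 2-byte lead, need 1 cont bytes. acc=0x19
Byte[1]=A3: continuation. acc=(acc<<6)|0x23=0x663
Completed: cp=U+0663 (starts at byte 0)
Byte[2]=58: 1-byte ASCII. cp=U+0058
Byte[3]=E9: 3-byte lead, need 2 cont bytes. acc=0x9
Byte[4]=A8: continuation. acc=(acc<<6)|0x28=0x268
Byte[5]=8B: continuation. acc=(acc<<6)|0x0B=0x9A0B
Completed: cp=U+9A0B (starts at byte 3)
Byte[6]=C7: 2-byte lead, need 1 cont bytes. acc=0x7
Byte[7]=84: continuation. acc=(acc<<6)|0x04=0x1C4
Completed: cp=U+01C4 (starts at byte 6)
Byte[8]=29: 1-byte ASCII. cp=U+0029
Byte[9]=D0: 2-byte lead, need 1 cont bytes. acc=0x10
Byte[10]=A5: continuation. acc=(acc<<6)|0x25=0x425
Completed: cp=U+0425 (starts at byte 9)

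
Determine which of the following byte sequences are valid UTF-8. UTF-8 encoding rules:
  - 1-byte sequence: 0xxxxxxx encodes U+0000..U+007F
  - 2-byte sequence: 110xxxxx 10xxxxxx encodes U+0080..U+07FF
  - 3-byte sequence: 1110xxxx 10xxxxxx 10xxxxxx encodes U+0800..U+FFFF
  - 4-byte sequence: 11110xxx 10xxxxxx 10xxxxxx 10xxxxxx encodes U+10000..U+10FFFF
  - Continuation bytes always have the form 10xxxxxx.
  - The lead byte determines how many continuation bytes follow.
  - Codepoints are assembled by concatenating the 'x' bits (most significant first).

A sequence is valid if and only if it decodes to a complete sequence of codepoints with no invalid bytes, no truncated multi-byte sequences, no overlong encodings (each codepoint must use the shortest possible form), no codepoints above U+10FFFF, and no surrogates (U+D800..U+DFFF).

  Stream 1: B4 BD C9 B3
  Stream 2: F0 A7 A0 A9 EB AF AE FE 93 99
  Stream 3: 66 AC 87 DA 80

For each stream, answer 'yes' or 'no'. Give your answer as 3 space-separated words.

Stream 1: error at byte offset 0. INVALID
Stream 2: error at byte offset 7. INVALID
Stream 3: error at byte offset 1. INVALID

Answer: no no no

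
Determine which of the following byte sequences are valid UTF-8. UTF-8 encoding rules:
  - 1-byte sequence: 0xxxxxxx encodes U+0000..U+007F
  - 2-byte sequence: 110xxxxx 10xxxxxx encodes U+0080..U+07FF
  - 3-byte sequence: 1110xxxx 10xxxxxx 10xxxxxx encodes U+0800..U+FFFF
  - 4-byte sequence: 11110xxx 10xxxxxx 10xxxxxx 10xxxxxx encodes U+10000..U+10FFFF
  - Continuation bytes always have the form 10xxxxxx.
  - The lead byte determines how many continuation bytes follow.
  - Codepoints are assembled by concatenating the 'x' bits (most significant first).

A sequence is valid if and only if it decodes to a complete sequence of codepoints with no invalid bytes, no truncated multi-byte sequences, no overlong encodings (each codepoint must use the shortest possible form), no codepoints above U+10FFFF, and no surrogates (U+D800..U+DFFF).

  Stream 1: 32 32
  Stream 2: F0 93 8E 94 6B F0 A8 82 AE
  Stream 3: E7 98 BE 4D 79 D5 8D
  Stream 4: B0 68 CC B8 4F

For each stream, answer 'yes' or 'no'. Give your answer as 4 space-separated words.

Answer: yes yes yes no

Derivation:
Stream 1: decodes cleanly. VALID
Stream 2: decodes cleanly. VALID
Stream 3: decodes cleanly. VALID
Stream 4: error at byte offset 0. INVALID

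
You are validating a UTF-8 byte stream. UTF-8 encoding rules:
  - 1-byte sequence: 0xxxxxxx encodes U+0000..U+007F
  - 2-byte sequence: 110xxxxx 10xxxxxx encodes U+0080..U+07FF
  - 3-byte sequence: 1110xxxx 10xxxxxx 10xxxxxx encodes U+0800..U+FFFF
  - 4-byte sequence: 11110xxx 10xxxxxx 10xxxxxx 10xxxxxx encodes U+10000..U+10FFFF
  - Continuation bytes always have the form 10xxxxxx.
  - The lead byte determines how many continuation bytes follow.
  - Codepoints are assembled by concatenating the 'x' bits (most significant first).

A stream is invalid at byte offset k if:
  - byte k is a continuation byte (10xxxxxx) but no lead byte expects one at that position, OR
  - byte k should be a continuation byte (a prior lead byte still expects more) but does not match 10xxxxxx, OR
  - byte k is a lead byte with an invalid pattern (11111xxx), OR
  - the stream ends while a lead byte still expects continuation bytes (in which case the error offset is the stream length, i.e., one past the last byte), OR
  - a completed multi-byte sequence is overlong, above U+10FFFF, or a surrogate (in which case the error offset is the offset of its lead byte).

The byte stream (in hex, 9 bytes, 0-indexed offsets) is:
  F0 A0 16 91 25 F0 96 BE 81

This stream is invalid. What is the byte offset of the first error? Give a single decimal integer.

Answer: 2

Derivation:
Byte[0]=F0: 4-byte lead, need 3 cont bytes. acc=0x0
Byte[1]=A0: continuation. acc=(acc<<6)|0x20=0x20
Byte[2]=16: expected 10xxxxxx continuation. INVALID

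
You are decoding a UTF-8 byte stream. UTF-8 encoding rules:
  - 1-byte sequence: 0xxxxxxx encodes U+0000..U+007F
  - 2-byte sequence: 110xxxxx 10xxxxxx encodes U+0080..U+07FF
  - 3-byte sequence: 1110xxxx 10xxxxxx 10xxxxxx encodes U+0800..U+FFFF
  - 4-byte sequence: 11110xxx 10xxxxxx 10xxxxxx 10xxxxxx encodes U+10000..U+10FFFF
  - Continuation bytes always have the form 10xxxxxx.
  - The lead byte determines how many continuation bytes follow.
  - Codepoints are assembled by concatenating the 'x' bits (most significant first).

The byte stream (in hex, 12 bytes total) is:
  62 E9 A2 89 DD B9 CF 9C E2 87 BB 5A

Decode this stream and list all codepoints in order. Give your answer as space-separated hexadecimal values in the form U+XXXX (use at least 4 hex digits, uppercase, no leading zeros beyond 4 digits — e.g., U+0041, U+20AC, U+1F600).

Byte[0]=62: 1-byte ASCII. cp=U+0062
Byte[1]=E9: 3-byte lead, need 2 cont bytes. acc=0x9
Byte[2]=A2: continuation. acc=(acc<<6)|0x22=0x262
Byte[3]=89: continuation. acc=(acc<<6)|0x09=0x9889
Completed: cp=U+9889 (starts at byte 1)
Byte[4]=DD: 2-byte lead, need 1 cont bytes. acc=0x1D
Byte[5]=B9: continuation. acc=(acc<<6)|0x39=0x779
Completed: cp=U+0779 (starts at byte 4)
Byte[6]=CF: 2-byte lead, need 1 cont bytes. acc=0xF
Byte[7]=9C: continuation. acc=(acc<<6)|0x1C=0x3DC
Completed: cp=U+03DC (starts at byte 6)
Byte[8]=E2: 3-byte lead, need 2 cont bytes. acc=0x2
Byte[9]=87: continuation. acc=(acc<<6)|0x07=0x87
Byte[10]=BB: continuation. acc=(acc<<6)|0x3B=0x21FB
Completed: cp=U+21FB (starts at byte 8)
Byte[11]=5A: 1-byte ASCII. cp=U+005A

Answer: U+0062 U+9889 U+0779 U+03DC U+21FB U+005A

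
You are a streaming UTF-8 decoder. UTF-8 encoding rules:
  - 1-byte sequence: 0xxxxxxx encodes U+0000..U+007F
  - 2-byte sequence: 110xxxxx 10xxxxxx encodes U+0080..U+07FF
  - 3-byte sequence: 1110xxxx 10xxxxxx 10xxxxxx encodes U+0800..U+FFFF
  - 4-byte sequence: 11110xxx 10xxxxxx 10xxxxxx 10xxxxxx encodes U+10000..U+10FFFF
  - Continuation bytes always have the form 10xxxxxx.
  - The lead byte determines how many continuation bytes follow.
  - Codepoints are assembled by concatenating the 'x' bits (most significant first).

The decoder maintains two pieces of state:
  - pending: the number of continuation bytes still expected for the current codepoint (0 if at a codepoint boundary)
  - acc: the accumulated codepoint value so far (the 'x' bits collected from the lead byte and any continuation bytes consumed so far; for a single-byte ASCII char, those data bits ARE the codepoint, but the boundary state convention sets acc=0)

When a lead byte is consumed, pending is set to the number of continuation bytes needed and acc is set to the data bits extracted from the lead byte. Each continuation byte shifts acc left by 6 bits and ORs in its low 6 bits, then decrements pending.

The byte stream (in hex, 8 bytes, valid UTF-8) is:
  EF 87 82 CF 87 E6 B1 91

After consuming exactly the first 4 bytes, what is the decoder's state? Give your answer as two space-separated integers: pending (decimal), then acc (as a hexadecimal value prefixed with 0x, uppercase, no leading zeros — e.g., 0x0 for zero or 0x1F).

Byte[0]=EF: 3-byte lead. pending=2, acc=0xF
Byte[1]=87: continuation. acc=(acc<<6)|0x07=0x3C7, pending=1
Byte[2]=82: continuation. acc=(acc<<6)|0x02=0xF1C2, pending=0
Byte[3]=CF: 2-byte lead. pending=1, acc=0xF

Answer: 1 0xF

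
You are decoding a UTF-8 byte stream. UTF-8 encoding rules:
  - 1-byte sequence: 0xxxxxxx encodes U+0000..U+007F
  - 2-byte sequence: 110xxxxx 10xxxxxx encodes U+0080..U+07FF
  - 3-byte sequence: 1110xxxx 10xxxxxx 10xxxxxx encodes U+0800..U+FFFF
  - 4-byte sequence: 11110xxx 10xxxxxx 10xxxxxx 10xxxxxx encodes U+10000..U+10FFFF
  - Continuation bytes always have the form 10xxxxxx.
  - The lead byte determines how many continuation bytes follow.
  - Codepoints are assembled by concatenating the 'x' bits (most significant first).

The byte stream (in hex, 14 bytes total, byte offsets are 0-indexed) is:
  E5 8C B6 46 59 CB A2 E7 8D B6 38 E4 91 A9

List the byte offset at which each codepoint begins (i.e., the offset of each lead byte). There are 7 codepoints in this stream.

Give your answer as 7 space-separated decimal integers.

Byte[0]=E5: 3-byte lead, need 2 cont bytes. acc=0x5
Byte[1]=8C: continuation. acc=(acc<<6)|0x0C=0x14C
Byte[2]=B6: continuation. acc=(acc<<6)|0x36=0x5336
Completed: cp=U+5336 (starts at byte 0)
Byte[3]=46: 1-byte ASCII. cp=U+0046
Byte[4]=59: 1-byte ASCII. cp=U+0059
Byte[5]=CB: 2-byte lead, need 1 cont bytes. acc=0xB
Byte[6]=A2: continuation. acc=(acc<<6)|0x22=0x2E2
Completed: cp=U+02E2 (starts at byte 5)
Byte[7]=E7: 3-byte lead, need 2 cont bytes. acc=0x7
Byte[8]=8D: continuation. acc=(acc<<6)|0x0D=0x1CD
Byte[9]=B6: continuation. acc=(acc<<6)|0x36=0x7376
Completed: cp=U+7376 (starts at byte 7)
Byte[10]=38: 1-byte ASCII. cp=U+0038
Byte[11]=E4: 3-byte lead, need 2 cont bytes. acc=0x4
Byte[12]=91: continuation. acc=(acc<<6)|0x11=0x111
Byte[13]=A9: continuation. acc=(acc<<6)|0x29=0x4469
Completed: cp=U+4469 (starts at byte 11)

Answer: 0 3 4 5 7 10 11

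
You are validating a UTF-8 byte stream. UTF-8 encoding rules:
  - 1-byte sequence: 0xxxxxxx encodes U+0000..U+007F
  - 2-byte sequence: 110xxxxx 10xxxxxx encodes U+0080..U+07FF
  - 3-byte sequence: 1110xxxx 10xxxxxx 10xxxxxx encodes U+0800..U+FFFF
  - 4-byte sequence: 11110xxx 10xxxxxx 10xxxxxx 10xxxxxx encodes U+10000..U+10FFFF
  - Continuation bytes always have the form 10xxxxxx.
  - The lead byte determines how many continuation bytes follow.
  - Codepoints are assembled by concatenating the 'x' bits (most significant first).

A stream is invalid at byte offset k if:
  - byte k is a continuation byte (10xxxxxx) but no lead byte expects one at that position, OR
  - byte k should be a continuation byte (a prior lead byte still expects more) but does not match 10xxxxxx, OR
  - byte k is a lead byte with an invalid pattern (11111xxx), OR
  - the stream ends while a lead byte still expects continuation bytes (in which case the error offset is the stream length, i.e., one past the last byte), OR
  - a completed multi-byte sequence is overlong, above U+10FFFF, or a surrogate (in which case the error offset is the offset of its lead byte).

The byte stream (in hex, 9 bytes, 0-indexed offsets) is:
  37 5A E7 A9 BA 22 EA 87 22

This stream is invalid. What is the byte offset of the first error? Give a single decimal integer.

Answer: 8

Derivation:
Byte[0]=37: 1-byte ASCII. cp=U+0037
Byte[1]=5A: 1-byte ASCII. cp=U+005A
Byte[2]=E7: 3-byte lead, need 2 cont bytes. acc=0x7
Byte[3]=A9: continuation. acc=(acc<<6)|0x29=0x1E9
Byte[4]=BA: continuation. acc=(acc<<6)|0x3A=0x7A7A
Completed: cp=U+7A7A (starts at byte 2)
Byte[5]=22: 1-byte ASCII. cp=U+0022
Byte[6]=EA: 3-byte lead, need 2 cont bytes. acc=0xA
Byte[7]=87: continuation. acc=(acc<<6)|0x07=0x287
Byte[8]=22: expected 10xxxxxx continuation. INVALID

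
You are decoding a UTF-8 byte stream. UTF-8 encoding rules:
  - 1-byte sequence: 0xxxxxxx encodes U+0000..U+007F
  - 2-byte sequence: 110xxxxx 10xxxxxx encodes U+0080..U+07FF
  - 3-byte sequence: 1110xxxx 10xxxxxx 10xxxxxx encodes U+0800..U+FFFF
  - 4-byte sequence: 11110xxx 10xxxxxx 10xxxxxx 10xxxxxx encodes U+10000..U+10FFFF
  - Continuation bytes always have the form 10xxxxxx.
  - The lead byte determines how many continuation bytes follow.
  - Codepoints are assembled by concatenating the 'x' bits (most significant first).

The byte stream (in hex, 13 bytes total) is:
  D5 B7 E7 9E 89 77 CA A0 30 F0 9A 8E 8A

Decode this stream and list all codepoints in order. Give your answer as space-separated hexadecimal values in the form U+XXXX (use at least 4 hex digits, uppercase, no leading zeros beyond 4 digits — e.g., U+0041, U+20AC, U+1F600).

Byte[0]=D5: 2-byte lead, need 1 cont bytes. acc=0x15
Byte[1]=B7: continuation. acc=(acc<<6)|0x37=0x577
Completed: cp=U+0577 (starts at byte 0)
Byte[2]=E7: 3-byte lead, need 2 cont bytes. acc=0x7
Byte[3]=9E: continuation. acc=(acc<<6)|0x1E=0x1DE
Byte[4]=89: continuation. acc=(acc<<6)|0x09=0x7789
Completed: cp=U+7789 (starts at byte 2)
Byte[5]=77: 1-byte ASCII. cp=U+0077
Byte[6]=CA: 2-byte lead, need 1 cont bytes. acc=0xA
Byte[7]=A0: continuation. acc=(acc<<6)|0x20=0x2A0
Completed: cp=U+02A0 (starts at byte 6)
Byte[8]=30: 1-byte ASCII. cp=U+0030
Byte[9]=F0: 4-byte lead, need 3 cont bytes. acc=0x0
Byte[10]=9A: continuation. acc=(acc<<6)|0x1A=0x1A
Byte[11]=8E: continuation. acc=(acc<<6)|0x0E=0x68E
Byte[12]=8A: continuation. acc=(acc<<6)|0x0A=0x1A38A
Completed: cp=U+1A38A (starts at byte 9)

Answer: U+0577 U+7789 U+0077 U+02A0 U+0030 U+1A38A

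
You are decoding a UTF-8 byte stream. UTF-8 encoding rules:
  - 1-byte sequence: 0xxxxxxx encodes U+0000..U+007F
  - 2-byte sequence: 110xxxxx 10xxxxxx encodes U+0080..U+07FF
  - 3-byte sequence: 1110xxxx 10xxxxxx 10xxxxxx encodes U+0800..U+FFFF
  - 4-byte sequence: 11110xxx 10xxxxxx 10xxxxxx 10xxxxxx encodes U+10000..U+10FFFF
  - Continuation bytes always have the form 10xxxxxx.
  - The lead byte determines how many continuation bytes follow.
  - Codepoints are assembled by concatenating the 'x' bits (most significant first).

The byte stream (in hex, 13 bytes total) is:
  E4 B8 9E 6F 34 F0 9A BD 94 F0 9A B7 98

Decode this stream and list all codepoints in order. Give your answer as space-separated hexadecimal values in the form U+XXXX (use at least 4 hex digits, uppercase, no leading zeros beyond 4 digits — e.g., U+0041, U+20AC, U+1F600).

Byte[0]=E4: 3-byte lead, need 2 cont bytes. acc=0x4
Byte[1]=B8: continuation. acc=(acc<<6)|0x38=0x138
Byte[2]=9E: continuation. acc=(acc<<6)|0x1E=0x4E1E
Completed: cp=U+4E1E (starts at byte 0)
Byte[3]=6F: 1-byte ASCII. cp=U+006F
Byte[4]=34: 1-byte ASCII. cp=U+0034
Byte[5]=F0: 4-byte lead, need 3 cont bytes. acc=0x0
Byte[6]=9A: continuation. acc=(acc<<6)|0x1A=0x1A
Byte[7]=BD: continuation. acc=(acc<<6)|0x3D=0x6BD
Byte[8]=94: continuation. acc=(acc<<6)|0x14=0x1AF54
Completed: cp=U+1AF54 (starts at byte 5)
Byte[9]=F0: 4-byte lead, need 3 cont bytes. acc=0x0
Byte[10]=9A: continuation. acc=(acc<<6)|0x1A=0x1A
Byte[11]=B7: continuation. acc=(acc<<6)|0x37=0x6B7
Byte[12]=98: continuation. acc=(acc<<6)|0x18=0x1ADD8
Completed: cp=U+1ADD8 (starts at byte 9)

Answer: U+4E1E U+006F U+0034 U+1AF54 U+1ADD8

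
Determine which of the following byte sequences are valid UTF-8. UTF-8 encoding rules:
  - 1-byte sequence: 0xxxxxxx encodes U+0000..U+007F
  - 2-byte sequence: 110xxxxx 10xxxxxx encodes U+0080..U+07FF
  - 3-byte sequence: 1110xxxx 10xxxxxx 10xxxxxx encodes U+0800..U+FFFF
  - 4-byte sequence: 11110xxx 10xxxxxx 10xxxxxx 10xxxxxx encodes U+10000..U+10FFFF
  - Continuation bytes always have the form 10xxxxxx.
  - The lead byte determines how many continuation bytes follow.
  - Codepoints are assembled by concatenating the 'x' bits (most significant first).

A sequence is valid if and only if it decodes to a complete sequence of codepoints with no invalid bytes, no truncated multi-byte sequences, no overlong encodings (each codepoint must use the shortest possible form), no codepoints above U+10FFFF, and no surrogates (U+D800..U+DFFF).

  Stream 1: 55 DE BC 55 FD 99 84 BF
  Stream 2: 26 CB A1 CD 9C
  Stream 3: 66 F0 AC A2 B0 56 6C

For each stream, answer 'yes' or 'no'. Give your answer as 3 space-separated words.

Answer: no yes yes

Derivation:
Stream 1: error at byte offset 4. INVALID
Stream 2: decodes cleanly. VALID
Stream 3: decodes cleanly. VALID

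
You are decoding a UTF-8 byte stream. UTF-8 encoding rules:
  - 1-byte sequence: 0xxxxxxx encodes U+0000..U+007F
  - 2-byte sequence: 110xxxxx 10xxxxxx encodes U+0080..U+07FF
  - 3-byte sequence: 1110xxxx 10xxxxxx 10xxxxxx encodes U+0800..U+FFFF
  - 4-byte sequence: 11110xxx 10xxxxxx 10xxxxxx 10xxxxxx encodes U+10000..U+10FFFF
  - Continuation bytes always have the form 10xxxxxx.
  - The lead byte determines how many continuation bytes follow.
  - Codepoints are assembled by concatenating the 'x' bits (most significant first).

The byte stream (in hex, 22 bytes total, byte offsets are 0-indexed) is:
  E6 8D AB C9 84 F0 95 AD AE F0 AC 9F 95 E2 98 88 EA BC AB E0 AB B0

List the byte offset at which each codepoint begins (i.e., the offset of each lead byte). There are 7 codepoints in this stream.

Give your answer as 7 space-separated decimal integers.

Byte[0]=E6: 3-byte lead, need 2 cont bytes. acc=0x6
Byte[1]=8D: continuation. acc=(acc<<6)|0x0D=0x18D
Byte[2]=AB: continuation. acc=(acc<<6)|0x2B=0x636B
Completed: cp=U+636B (starts at byte 0)
Byte[3]=C9: 2-byte lead, need 1 cont bytes. acc=0x9
Byte[4]=84: continuation. acc=(acc<<6)|0x04=0x244
Completed: cp=U+0244 (starts at byte 3)
Byte[5]=F0: 4-byte lead, need 3 cont bytes. acc=0x0
Byte[6]=95: continuation. acc=(acc<<6)|0x15=0x15
Byte[7]=AD: continuation. acc=(acc<<6)|0x2D=0x56D
Byte[8]=AE: continuation. acc=(acc<<6)|0x2E=0x15B6E
Completed: cp=U+15B6E (starts at byte 5)
Byte[9]=F0: 4-byte lead, need 3 cont bytes. acc=0x0
Byte[10]=AC: continuation. acc=(acc<<6)|0x2C=0x2C
Byte[11]=9F: continuation. acc=(acc<<6)|0x1F=0xB1F
Byte[12]=95: continuation. acc=(acc<<6)|0x15=0x2C7D5
Completed: cp=U+2C7D5 (starts at byte 9)
Byte[13]=E2: 3-byte lead, need 2 cont bytes. acc=0x2
Byte[14]=98: continuation. acc=(acc<<6)|0x18=0x98
Byte[15]=88: continuation. acc=(acc<<6)|0x08=0x2608
Completed: cp=U+2608 (starts at byte 13)
Byte[16]=EA: 3-byte lead, need 2 cont bytes. acc=0xA
Byte[17]=BC: continuation. acc=(acc<<6)|0x3C=0x2BC
Byte[18]=AB: continuation. acc=(acc<<6)|0x2B=0xAF2B
Completed: cp=U+AF2B (starts at byte 16)
Byte[19]=E0: 3-byte lead, need 2 cont bytes. acc=0x0
Byte[20]=AB: continuation. acc=(acc<<6)|0x2B=0x2B
Byte[21]=B0: continuation. acc=(acc<<6)|0x30=0xAF0
Completed: cp=U+0AF0 (starts at byte 19)

Answer: 0 3 5 9 13 16 19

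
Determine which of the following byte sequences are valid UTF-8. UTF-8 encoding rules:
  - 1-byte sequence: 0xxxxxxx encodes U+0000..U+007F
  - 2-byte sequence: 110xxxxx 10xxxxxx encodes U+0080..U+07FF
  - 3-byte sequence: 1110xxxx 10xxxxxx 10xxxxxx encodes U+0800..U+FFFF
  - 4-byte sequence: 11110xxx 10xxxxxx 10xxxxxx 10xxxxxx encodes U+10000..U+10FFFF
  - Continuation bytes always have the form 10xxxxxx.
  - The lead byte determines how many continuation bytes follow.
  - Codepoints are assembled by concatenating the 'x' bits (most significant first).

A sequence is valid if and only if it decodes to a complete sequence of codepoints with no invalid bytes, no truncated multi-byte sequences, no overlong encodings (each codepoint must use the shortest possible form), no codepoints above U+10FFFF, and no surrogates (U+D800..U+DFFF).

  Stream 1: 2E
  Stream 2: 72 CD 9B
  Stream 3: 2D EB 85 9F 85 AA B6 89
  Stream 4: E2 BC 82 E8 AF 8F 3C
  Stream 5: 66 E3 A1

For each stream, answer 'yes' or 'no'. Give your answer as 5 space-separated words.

Stream 1: decodes cleanly. VALID
Stream 2: decodes cleanly. VALID
Stream 3: error at byte offset 4. INVALID
Stream 4: decodes cleanly. VALID
Stream 5: error at byte offset 3. INVALID

Answer: yes yes no yes no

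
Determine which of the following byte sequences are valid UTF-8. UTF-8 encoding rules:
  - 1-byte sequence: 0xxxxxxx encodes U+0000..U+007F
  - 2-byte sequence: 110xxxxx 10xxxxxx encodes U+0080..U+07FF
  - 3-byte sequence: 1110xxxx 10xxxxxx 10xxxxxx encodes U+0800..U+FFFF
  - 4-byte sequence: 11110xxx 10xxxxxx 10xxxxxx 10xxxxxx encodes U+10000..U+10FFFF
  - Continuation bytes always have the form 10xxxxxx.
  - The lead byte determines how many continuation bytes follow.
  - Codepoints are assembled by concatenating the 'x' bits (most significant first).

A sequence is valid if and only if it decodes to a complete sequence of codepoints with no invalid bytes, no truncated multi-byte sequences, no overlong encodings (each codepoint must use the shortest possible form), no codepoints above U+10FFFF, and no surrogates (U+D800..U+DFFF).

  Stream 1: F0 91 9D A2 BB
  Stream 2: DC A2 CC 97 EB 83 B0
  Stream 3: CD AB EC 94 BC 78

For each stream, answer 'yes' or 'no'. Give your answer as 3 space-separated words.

Answer: no yes yes

Derivation:
Stream 1: error at byte offset 4. INVALID
Stream 2: decodes cleanly. VALID
Stream 3: decodes cleanly. VALID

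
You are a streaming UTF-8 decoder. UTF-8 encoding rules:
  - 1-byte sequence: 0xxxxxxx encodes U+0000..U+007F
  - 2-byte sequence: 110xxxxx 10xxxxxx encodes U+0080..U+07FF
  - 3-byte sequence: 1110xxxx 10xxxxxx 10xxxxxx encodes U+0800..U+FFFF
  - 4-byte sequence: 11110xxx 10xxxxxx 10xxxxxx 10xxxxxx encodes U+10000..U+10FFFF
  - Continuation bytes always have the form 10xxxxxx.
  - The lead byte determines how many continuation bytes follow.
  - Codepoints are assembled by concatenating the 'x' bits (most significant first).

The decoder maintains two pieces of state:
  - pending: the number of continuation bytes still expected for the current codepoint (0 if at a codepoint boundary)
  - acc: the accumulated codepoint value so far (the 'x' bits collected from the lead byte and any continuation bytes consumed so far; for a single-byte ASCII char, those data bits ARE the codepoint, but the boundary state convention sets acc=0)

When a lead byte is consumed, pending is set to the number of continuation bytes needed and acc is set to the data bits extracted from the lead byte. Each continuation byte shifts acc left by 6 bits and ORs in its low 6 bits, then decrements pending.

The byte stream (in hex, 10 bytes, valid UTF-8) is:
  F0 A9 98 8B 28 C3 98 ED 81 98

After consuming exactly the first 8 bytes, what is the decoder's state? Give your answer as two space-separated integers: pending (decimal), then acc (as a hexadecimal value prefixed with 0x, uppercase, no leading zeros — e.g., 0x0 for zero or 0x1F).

Answer: 2 0xD

Derivation:
Byte[0]=F0: 4-byte lead. pending=3, acc=0x0
Byte[1]=A9: continuation. acc=(acc<<6)|0x29=0x29, pending=2
Byte[2]=98: continuation. acc=(acc<<6)|0x18=0xA58, pending=1
Byte[3]=8B: continuation. acc=(acc<<6)|0x0B=0x2960B, pending=0
Byte[4]=28: 1-byte. pending=0, acc=0x0
Byte[5]=C3: 2-byte lead. pending=1, acc=0x3
Byte[6]=98: continuation. acc=(acc<<6)|0x18=0xD8, pending=0
Byte[7]=ED: 3-byte lead. pending=2, acc=0xD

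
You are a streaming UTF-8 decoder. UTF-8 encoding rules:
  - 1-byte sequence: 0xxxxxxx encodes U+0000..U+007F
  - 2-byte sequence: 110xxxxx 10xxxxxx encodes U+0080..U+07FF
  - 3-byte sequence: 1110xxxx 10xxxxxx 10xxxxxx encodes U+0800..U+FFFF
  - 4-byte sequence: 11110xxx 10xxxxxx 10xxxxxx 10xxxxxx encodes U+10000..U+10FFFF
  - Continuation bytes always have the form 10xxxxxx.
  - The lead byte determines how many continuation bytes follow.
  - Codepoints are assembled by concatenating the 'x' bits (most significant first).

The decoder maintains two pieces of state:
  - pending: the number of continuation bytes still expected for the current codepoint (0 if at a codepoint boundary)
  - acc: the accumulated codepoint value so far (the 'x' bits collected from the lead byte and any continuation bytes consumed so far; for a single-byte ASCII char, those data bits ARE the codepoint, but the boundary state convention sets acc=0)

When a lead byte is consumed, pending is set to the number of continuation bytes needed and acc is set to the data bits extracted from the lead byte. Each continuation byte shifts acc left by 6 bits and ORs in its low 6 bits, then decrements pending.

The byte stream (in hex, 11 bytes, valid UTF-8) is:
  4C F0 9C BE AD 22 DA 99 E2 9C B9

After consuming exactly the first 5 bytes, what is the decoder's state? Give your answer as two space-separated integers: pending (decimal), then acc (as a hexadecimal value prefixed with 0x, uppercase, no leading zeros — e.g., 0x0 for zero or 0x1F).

Byte[0]=4C: 1-byte. pending=0, acc=0x0
Byte[1]=F0: 4-byte lead. pending=3, acc=0x0
Byte[2]=9C: continuation. acc=(acc<<6)|0x1C=0x1C, pending=2
Byte[3]=BE: continuation. acc=(acc<<6)|0x3E=0x73E, pending=1
Byte[4]=AD: continuation. acc=(acc<<6)|0x2D=0x1CFAD, pending=0

Answer: 0 0x1CFAD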